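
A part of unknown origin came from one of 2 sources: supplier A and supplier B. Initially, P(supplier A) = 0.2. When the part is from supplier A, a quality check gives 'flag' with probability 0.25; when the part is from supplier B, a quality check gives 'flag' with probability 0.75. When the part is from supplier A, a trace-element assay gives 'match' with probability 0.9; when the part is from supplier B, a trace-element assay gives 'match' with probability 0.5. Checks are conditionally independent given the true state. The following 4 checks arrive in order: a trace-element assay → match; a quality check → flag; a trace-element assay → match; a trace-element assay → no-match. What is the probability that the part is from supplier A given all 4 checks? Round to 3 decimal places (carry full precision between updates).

0.051

After a trace-element assay='match': P(supplier A) = 0.9·0.2000 / (0.9·0.2000 + 0.5·0.8000) ≈ 0.3103
After a quality check='flag': P(supplier A) = 0.25·0.3103 / (0.25·0.3103 + 0.75·0.6897) ≈ 0.1304
After a trace-element assay='match': P(supplier A) = 0.9·0.1304 / (0.9·0.1304 + 0.5·0.8696) ≈ 0.2126
After a trace-element assay='no-match': P(supplier A) = 0.1·0.2126 / (0.1·0.2126 + 0.5·0.7874) ≈ 0.0512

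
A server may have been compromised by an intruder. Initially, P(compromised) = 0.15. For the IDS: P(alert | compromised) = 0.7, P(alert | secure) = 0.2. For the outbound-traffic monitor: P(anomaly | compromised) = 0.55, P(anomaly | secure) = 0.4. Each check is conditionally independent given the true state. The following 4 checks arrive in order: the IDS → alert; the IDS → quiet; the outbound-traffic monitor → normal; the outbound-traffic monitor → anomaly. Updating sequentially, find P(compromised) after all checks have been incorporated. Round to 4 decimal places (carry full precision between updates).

0.1928

After the IDS='alert': P(compromised) = 0.7·0.1500 / (0.7·0.1500 + 0.2·0.8500) ≈ 0.3818
After the IDS='quiet': P(compromised) = 0.3·0.3818 / (0.3·0.3818 + 0.8·0.6182) ≈ 0.1881
After the outbound-traffic monitor='normal': P(compromised) = 0.45·0.1881 / (0.45·0.1881 + 0.6·0.8119) ≈ 0.1480
After the outbound-traffic monitor='anomaly': P(compromised) = 0.55·0.1480 / (0.55·0.1480 + 0.4·0.8520) ≈ 0.1928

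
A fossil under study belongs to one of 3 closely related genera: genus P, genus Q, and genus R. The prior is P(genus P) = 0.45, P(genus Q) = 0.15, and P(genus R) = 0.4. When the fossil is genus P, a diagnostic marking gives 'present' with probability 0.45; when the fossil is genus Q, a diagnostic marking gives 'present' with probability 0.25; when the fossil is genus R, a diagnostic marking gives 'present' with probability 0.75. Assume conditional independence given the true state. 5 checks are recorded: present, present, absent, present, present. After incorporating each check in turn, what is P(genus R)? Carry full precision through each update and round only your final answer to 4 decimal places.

Each posterior becomes the prior for the next update.
After 'present': normaliser = 0.45·0.4500 + 0.25·0.1500 + 0.75·0.4000; P(genus P) ≈ 0.3750, P(genus Q) ≈ 0.0694, P(genus R) ≈ 0.5556
After 'present': normaliser = 0.45·0.3750 + 0.25·0.0694 + 0.75·0.5556; P(genus P) ≈ 0.2800, P(genus Q) ≈ 0.0288, P(genus R) ≈ 0.6912
After 'absent': normaliser = 0.55·0.2800 + 0.75·0.0288 + 0.25·0.6912; P(genus P) ≈ 0.4420, P(genus Q) ≈ 0.0620, P(genus R) ≈ 0.4960
After 'present': normaliser = 0.45·0.4420 + 0.25·0.0620 + 0.75·0.4960; P(genus P) ≈ 0.3392, P(genus Q) ≈ 0.0264, P(genus R) ≈ 0.6344
After 'present': normaliser = 0.45·0.3392 + 0.25·0.0264 + 0.75·0.6344; P(genus P) ≈ 0.2403, P(genus Q) ≈ 0.0104, P(genus R) ≈ 0.7493

0.7493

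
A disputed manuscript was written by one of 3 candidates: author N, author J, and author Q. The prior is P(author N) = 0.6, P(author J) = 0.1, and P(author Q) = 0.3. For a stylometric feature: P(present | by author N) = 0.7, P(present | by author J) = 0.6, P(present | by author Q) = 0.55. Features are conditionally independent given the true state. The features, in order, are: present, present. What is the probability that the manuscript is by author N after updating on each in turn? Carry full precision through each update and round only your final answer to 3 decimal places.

Each posterior becomes the prior for the next update.
After 'present': normaliser = 0.7·0.6000 + 0.6·0.1000 + 0.55·0.3000; P(author N) ≈ 0.6512, P(author J) ≈ 0.0930, P(author Q) ≈ 0.2558
After 'present': normaliser = 0.7·0.6512 + 0.6·0.0930 + 0.55·0.2558; P(author N) ≈ 0.6988, P(author J) ≈ 0.0856, P(author Q) ≈ 0.2157

0.699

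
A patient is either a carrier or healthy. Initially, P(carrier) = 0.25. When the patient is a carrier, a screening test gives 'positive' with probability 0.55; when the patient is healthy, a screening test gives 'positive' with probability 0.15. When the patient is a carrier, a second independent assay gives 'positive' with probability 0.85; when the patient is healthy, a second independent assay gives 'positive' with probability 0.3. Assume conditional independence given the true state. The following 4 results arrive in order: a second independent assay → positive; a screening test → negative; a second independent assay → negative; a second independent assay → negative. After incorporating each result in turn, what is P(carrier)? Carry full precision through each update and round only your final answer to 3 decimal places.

After a second independent assay='positive': P(carrier) = 0.85·0.2500 / (0.85·0.2500 + 0.3·0.7500) ≈ 0.4857
After a screening test='negative': P(carrier) = 0.45·0.4857 / (0.45·0.4857 + 0.85·0.5143) ≈ 0.3333
After a second independent assay='negative': P(carrier) = 0.15·0.3333 / (0.15·0.3333 + 0.7·0.6667) ≈ 0.0968
After a second independent assay='negative': P(carrier) = 0.15·0.0968 / (0.15·0.0968 + 0.7·0.9032) ≈ 0.0224

0.022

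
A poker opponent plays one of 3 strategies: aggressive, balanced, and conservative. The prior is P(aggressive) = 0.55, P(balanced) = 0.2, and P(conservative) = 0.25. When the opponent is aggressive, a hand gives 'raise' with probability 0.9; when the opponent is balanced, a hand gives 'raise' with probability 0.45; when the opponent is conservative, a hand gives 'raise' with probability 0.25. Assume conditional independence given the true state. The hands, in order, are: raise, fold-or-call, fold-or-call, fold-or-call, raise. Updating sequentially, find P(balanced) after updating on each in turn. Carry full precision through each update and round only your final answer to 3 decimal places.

0.489

After 'raise': normaliser = 0.9·0.5500 + 0.45·0.2000 + 0.25·0.2500; P(aggressive) ≈ 0.7645, P(balanced) ≈ 0.1390, P(conservative) ≈ 0.0965
After 'fold-or-call': normaliser = 0.1·0.7645 + 0.55·0.1390 + 0.75·0.0965; P(aggressive) ≈ 0.3393, P(balanced) ≈ 0.3393, P(conservative) ≈ 0.3213
After 'fold-or-call': normaliser = 0.1·0.3393 + 0.55·0.3393 + 0.75·0.3213; P(aggressive) ≈ 0.0735, P(balanced) ≈ 0.4043, P(conservative) ≈ 0.5221
After 'fold-or-call': normaliser = 0.1·0.0735 + 0.55·0.4043 + 0.75·0.5221; P(aggressive) ≈ 0.0118, P(balanced) ≈ 0.3579, P(conservative) ≈ 0.6303
After 'raise': normaliser = 0.9·0.0118 + 0.45·0.3579 + 0.25·0.6303; P(aggressive) ≈ 0.0323, P(balanced) ≈ 0.4891, P(conservative) ≈ 0.4785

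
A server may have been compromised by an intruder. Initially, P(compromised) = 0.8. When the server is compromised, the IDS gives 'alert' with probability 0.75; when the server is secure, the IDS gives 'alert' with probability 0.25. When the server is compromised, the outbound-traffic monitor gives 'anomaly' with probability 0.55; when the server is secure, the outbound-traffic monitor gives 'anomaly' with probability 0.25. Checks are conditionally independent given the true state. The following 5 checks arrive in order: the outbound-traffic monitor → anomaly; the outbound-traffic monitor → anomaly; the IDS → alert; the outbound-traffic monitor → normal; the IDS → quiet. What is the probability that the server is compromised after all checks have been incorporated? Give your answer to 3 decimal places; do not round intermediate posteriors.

Each posterior becomes the prior for the next update.
After the outbound-traffic monitor='anomaly': P(compromised) = 0.55·0.8000 / (0.55·0.8000 + 0.25·0.2000) ≈ 0.8980
After the outbound-traffic monitor='anomaly': P(compromised) = 0.55·0.8980 / (0.55·0.8980 + 0.25·0.1020) ≈ 0.9509
After the IDS='alert': P(compromised) = 0.75·0.9509 / (0.75·0.9509 + 0.25·0.0491) ≈ 0.9831
After the outbound-traffic monitor='normal': P(compromised) = 0.45·0.9831 / (0.45·0.9831 + 0.75·0.0169) ≈ 0.9721
After the IDS='quiet': P(compromised) = 0.25·0.9721 / (0.25·0.9721 + 0.75·0.0279) ≈ 0.9207

0.921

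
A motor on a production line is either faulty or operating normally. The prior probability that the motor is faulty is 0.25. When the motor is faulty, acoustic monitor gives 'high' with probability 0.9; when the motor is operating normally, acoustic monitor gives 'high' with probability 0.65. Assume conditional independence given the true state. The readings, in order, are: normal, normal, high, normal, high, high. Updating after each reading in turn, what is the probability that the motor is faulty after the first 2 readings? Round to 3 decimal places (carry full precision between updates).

0.026

After 'normal': P(faulty) = 0.1·0.2500 / (0.1·0.2500 + 0.35·0.7500) ≈ 0.0870
After 'normal': P(faulty) = 0.1·0.0870 / (0.1·0.0870 + 0.35·0.9130) ≈ 0.0265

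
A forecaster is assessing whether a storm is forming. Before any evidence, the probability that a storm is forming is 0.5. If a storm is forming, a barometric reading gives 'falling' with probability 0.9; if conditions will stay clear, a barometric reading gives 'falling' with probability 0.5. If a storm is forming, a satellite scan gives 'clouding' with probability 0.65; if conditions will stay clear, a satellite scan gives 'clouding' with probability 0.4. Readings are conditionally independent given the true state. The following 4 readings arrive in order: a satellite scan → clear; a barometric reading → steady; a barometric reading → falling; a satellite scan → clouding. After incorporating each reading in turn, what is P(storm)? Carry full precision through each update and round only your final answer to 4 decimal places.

Each posterior becomes the prior for the next update.
After a satellite scan='clear': P(storm) = 0.35·0.5000 / (0.35·0.5000 + 0.6·0.5000) ≈ 0.3684
After a barometric reading='steady': P(storm) = 0.1·0.3684 / (0.1·0.3684 + 0.5·0.6316) ≈ 0.1045
After a barometric reading='falling': P(storm) = 0.9·0.1045 / (0.9·0.1045 + 0.5·0.8955) ≈ 0.1736
After a satellite scan='clouding': P(storm) = 0.65·0.1736 / (0.65·0.1736 + 0.4·0.8264) ≈ 0.2544

0.2544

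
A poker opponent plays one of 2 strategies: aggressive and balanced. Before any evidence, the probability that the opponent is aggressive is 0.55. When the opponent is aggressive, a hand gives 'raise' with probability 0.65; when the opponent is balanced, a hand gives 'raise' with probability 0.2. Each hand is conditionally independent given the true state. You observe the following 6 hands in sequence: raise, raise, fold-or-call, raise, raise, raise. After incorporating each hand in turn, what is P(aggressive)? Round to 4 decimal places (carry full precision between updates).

After 'raise': P(aggressive) = 0.65·0.5500 / (0.65·0.5500 + 0.2·0.4500) ≈ 0.7989
After 'raise': P(aggressive) = 0.65·0.7989 / (0.65·0.7989 + 0.2·0.2011) ≈ 0.9281
After 'fold-or-call': P(aggressive) = 0.35·0.9281 / (0.35·0.9281 + 0.8·0.0719) ≈ 0.8496
After 'raise': P(aggressive) = 0.65·0.8496 / (0.65·0.8496 + 0.2·0.1504) ≈ 0.9483
After 'raise': P(aggressive) = 0.65·0.9483 / (0.65·0.9483 + 0.2·0.0517) ≈ 0.9835
After 'raise': P(aggressive) = 0.65·0.9835 / (0.65·0.9835 + 0.2·0.0165) ≈ 0.9949

0.9949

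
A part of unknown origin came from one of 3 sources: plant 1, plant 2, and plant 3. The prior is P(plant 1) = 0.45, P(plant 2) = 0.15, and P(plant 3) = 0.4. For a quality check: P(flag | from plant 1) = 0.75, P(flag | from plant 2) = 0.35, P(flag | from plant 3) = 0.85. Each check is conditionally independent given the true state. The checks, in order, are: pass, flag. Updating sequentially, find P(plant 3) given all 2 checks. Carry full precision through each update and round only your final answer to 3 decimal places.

After 'pass': normaliser = 0.25·0.4500 + 0.65·0.1500 + 0.15·0.4000; P(plant 1) ≈ 0.4167, P(plant 2) ≈ 0.3611, P(plant 3) ≈ 0.2222
After 'flag': normaliser = 0.75·0.4167 + 0.35·0.3611 + 0.85·0.2222; P(plant 1) ≈ 0.4978, P(plant 2) ≈ 0.2013, P(plant 3) ≈ 0.3009

0.301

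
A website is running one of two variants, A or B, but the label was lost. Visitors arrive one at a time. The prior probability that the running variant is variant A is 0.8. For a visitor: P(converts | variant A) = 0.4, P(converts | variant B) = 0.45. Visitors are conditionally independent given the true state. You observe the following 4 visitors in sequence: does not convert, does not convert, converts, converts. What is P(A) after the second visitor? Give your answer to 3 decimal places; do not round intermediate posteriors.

0.826

Each posterior becomes the prior for the next update.
After 'does not convert': P(A) = 0.6·0.8000 / (0.6·0.8000 + 0.55·0.2000) ≈ 0.8136
After 'does not convert': P(A) = 0.6·0.8136 / (0.6·0.8136 + 0.55·0.1864) ≈ 0.8264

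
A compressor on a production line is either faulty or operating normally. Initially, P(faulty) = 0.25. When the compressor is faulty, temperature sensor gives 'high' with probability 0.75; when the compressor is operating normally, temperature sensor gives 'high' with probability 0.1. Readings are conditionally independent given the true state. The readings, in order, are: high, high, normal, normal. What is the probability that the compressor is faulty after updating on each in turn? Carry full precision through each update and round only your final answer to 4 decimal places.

After 'high': P(faulty) = 0.75·0.2500 / (0.75·0.2500 + 0.1·0.7500) ≈ 0.7143
After 'high': P(faulty) = 0.75·0.7143 / (0.75·0.7143 + 0.1·0.2857) ≈ 0.9494
After 'normal': P(faulty) = 0.25·0.9494 / (0.25·0.9494 + 0.9·0.0506) ≈ 0.8389
After 'normal': P(faulty) = 0.25·0.8389 / (0.25·0.8389 + 0.9·0.1611) ≈ 0.5913

0.5913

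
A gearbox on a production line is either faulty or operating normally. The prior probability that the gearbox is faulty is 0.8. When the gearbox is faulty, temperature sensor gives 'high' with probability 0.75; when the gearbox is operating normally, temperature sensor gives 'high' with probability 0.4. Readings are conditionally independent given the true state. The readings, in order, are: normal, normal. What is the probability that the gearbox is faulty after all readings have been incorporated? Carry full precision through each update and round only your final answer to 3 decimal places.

0.410

Apply Bayes' rule sequentially, carrying P(faulty) forward.
After 'normal': P(faulty) = 0.25·0.8000 / (0.25·0.8000 + 0.6·0.2000) ≈ 0.6250
After 'normal': P(faulty) = 0.25·0.6250 / (0.25·0.6250 + 0.6·0.3750) ≈ 0.4098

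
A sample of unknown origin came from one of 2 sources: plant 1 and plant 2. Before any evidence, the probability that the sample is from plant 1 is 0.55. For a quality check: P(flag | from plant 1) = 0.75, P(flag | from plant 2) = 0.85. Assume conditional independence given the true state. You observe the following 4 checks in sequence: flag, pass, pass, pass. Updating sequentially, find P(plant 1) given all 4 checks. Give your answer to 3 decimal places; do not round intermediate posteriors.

Each posterior becomes the prior for the next update.
After 'flag': P(plant 1) = 0.75·0.5500 / (0.75·0.5500 + 0.85·0.4500) ≈ 0.5189
After 'pass': P(plant 1) = 0.25·0.5189 / (0.25·0.5189 + 0.15·0.4811) ≈ 0.6425
After 'pass': P(plant 1) = 0.25·0.6425 / (0.25·0.6425 + 0.15·0.3575) ≈ 0.7497
After 'pass': P(plant 1) = 0.25·0.7497 / (0.25·0.7497 + 0.15·0.2503) ≈ 0.8331

0.833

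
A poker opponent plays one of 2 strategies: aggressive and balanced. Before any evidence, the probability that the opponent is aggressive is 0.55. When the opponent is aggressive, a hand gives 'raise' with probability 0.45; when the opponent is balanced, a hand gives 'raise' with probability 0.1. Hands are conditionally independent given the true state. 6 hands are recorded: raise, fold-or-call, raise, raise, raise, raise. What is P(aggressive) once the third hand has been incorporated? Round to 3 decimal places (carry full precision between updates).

0.938

Each posterior becomes the prior for the next update.
After 'raise': P(aggressive) = 0.45·0.5500 / (0.45·0.5500 + 0.1·0.4500) ≈ 0.8462
After 'fold-or-call': P(aggressive) = 0.55·0.8462 / (0.55·0.8462 + 0.9·0.1538) ≈ 0.7707
After 'raise': P(aggressive) = 0.45·0.7707 / (0.45·0.7707 + 0.1·0.2293) ≈ 0.9380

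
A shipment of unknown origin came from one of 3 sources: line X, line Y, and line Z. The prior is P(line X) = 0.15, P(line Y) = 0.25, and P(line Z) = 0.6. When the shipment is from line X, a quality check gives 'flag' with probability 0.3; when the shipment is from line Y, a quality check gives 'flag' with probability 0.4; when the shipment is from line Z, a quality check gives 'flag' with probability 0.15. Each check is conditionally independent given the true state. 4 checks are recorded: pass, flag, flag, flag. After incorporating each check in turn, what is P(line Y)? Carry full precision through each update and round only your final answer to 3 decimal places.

0.678

After 'pass': normaliser = 0.7·0.1500 + 0.6·0.2500 + 0.85·0.6000; P(line X) ≈ 0.1373, P(line Y) ≈ 0.1961, P(line Z) ≈ 0.6667
After 'flag': normaliser = 0.3·0.1373 + 0.4·0.1961 + 0.15·0.6667; P(line X) ≈ 0.1875, P(line Y) ≈ 0.3571, P(line Z) ≈ 0.4554
After 'flag': normaliser = 0.3·0.1875 + 0.4·0.3571 + 0.15·0.4554; P(line X) ≈ 0.2104, P(line Y) ≈ 0.5342, P(line Z) ≈ 0.2554
After 'flag': normaliser = 0.3·0.2104 + 0.4·0.5342 + 0.15·0.2554; P(line X) ≈ 0.2003, P(line Y) ≈ 0.6781, P(line Z) ≈ 0.1216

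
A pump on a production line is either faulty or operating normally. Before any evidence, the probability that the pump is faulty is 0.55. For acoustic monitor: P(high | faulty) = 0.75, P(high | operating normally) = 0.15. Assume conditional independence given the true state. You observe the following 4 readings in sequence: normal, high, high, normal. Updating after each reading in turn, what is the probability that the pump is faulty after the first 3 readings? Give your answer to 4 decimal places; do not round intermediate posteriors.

0.8999

After 'normal': P(faulty) = 0.25·0.5500 / (0.25·0.5500 + 0.85·0.4500) ≈ 0.2644
After 'high': P(faulty) = 0.75·0.2644 / (0.75·0.2644 + 0.15·0.7356) ≈ 0.6425
After 'high': P(faulty) = 0.75·0.6425 / (0.75·0.6425 + 0.15·0.3575) ≈ 0.8999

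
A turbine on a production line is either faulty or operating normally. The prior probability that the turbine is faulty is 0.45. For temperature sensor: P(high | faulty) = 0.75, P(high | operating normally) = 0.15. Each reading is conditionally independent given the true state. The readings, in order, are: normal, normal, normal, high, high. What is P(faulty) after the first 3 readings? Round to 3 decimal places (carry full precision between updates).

After 'normal': P(faulty) = 0.25·0.4500 / (0.25·0.4500 + 0.85·0.5500) ≈ 0.1940
After 'normal': P(faulty) = 0.25·0.1940 / (0.25·0.1940 + 0.85·0.8060) ≈ 0.0661
After 'normal': P(faulty) = 0.25·0.0661 / (0.25·0.0661 + 0.85·0.9339) ≈ 0.0204

0.020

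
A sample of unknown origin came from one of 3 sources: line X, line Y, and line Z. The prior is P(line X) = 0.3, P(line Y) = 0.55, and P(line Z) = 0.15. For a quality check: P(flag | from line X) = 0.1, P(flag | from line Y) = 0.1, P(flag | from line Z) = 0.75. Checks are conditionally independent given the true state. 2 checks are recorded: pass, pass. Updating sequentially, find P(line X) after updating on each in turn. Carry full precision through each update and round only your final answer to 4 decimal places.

Apply Bayes' rule sequentially, carrying P(line X) forward.
After 'pass': normaliser = 0.9·0.3000 + 0.9·0.5500 + 0.25·0.1500; P(line X) ≈ 0.3364, P(line Y) ≈ 0.6168, P(line Z) ≈ 0.0467
After 'pass': normaliser = 0.9·0.3364 + 0.9·0.6168 + 0.25·0.0467; P(line X) ≈ 0.3482, P(line Y) ≈ 0.6384, P(line Z) ≈ 0.0134

0.3482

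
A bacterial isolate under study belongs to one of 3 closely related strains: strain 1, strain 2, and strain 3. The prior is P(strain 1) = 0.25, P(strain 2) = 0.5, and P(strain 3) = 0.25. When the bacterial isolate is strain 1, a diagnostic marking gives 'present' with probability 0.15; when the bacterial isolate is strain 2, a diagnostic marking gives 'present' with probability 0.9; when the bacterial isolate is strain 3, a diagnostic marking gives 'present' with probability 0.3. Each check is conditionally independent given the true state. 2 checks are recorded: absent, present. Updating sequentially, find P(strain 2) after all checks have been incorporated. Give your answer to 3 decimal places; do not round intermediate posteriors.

After 'absent': normaliser = 0.85·0.2500 + 0.1·0.5000 + 0.7·0.2500; P(strain 1) ≈ 0.4857, P(strain 2) ≈ 0.1143, P(strain 3) ≈ 0.4000
After 'present': normaliser = 0.15·0.4857 + 0.9·0.1143 + 0.3·0.4000; P(strain 1) ≈ 0.2464, P(strain 2) ≈ 0.3478, P(strain 3) ≈ 0.4058

0.348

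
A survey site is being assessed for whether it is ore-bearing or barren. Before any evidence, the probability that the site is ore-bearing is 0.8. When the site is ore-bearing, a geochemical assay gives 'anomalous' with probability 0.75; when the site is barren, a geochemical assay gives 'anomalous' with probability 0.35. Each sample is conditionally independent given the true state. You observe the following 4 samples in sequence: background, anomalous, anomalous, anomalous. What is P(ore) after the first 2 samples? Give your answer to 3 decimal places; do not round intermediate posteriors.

0.767

After 'background': P(ore) = 0.25·0.8000 / (0.25·0.8000 + 0.65·0.2000) ≈ 0.6061
After 'anomalous': P(ore) = 0.75·0.6061 / (0.75·0.6061 + 0.35·0.3939) ≈ 0.7673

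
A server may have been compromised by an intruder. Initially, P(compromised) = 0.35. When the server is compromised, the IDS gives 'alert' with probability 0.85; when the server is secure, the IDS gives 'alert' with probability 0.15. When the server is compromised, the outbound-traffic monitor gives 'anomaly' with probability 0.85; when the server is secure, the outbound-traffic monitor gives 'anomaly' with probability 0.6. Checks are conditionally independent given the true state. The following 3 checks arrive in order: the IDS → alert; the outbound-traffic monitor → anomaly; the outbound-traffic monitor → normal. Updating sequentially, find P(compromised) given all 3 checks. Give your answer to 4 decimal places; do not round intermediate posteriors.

After the IDS='alert': P(compromised) = 0.85·0.3500 / (0.85·0.3500 + 0.15·0.6500) ≈ 0.7532
After the outbound-traffic monitor='anomaly': P(compromised) = 0.85·0.7532 / (0.85·0.7532 + 0.6·0.2468) ≈ 0.8121
After the outbound-traffic monitor='normal': P(compromised) = 0.15·0.8121 / (0.15·0.8121 + 0.4·0.1879) ≈ 0.6185

0.6185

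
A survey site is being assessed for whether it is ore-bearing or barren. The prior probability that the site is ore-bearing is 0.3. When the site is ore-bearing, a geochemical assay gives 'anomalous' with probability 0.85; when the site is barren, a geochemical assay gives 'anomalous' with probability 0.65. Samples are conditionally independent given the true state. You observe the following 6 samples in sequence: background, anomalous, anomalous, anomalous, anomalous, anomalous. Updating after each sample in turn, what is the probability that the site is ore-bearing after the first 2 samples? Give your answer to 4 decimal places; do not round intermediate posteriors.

After 'background': P(ore) = 0.15·0.3000 / (0.15·0.3000 + 0.35·0.7000) ≈ 0.1552
After 'anomalous': P(ore) = 0.85·0.1552 / (0.85·0.1552 + 0.65·0.8448) ≈ 0.1937

0.1937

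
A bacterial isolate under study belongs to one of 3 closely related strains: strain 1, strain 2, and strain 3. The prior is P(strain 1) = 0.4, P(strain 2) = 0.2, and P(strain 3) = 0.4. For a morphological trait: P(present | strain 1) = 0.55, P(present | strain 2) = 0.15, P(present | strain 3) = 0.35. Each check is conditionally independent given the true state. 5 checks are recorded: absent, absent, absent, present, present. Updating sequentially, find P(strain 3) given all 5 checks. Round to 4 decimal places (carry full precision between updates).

Apply Bayes' rule sequentially, carrying P(strain 3) forward.
After 'absent': normaliser = 0.45·0.4000 + 0.85·0.2000 + 0.65·0.4000; P(strain 1) ≈ 0.2951, P(strain 2) ≈ 0.2787, P(strain 3) ≈ 0.4262
After 'absent': normaliser = 0.45·0.2951 + 0.85·0.2787 + 0.65·0.4262; P(strain 1) ≈ 0.2053, P(strain 2) ≈ 0.3663, P(strain 3) ≈ 0.4284
After 'absent': normaliser = 0.45·0.2053 + 0.85·0.3663 + 0.65·0.4284; P(strain 1) ≈ 0.1354, P(strain 2) ≈ 0.4564, P(strain 3) ≈ 0.4082
After 'present': normaliser = 0.55·0.1354 + 0.15·0.4564 + 0.35·0.4082; P(strain 1) ≈ 0.2606, P(strain 2) ≈ 0.2395, P(strain 3) ≈ 0.4998
After 'present': normaliser = 0.55·0.2606 + 0.15·0.2395 + 0.35·0.4998; P(strain 1) ≈ 0.4047, P(strain 2) ≈ 0.1014, P(strain 3) ≈ 0.4939

0.4939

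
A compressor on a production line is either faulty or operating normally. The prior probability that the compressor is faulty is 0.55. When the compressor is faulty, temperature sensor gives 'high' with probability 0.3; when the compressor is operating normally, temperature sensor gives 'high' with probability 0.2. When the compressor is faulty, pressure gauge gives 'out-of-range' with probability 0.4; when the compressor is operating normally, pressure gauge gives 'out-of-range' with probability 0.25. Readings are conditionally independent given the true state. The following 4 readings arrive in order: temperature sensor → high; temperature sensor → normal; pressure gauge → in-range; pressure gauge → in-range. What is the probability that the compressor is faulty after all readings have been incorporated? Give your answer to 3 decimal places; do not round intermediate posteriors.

0.507

After temperature sensor='high': P(faulty) = 0.3·0.5500 / (0.3·0.5500 + 0.2·0.4500) ≈ 0.6471
After temperature sensor='normal': P(faulty) = 0.7·0.6471 / (0.7·0.6471 + 0.8·0.3529) ≈ 0.6160
After pressure gauge='in-range': P(faulty) = 0.6·0.6160 / (0.6·0.6160 + 0.75·0.3840) ≈ 0.5620
After pressure gauge='in-range': P(faulty) = 0.6·0.5620 / (0.6·0.5620 + 0.75·0.4380) ≈ 0.5066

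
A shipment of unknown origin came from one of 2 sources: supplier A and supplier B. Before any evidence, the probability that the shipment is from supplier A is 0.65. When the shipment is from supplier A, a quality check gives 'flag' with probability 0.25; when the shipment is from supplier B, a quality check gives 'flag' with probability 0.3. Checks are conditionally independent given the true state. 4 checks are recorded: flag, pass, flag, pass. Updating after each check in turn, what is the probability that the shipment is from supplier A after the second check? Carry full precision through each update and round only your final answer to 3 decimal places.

0.624

Each posterior becomes the prior for the next update.
After 'flag': P(supplier A) = 0.25·0.6500 / (0.25·0.6500 + 0.3·0.3500) ≈ 0.6075
After 'pass': P(supplier A) = 0.75·0.6075 / (0.75·0.6075 + 0.7·0.3925) ≈ 0.6238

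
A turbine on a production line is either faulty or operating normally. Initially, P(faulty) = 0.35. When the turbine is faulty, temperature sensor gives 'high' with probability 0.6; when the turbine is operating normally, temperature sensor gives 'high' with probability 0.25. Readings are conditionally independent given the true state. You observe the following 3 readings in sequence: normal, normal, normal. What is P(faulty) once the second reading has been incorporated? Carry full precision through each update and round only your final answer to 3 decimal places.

0.133

Apply Bayes' rule sequentially, carrying P(faulty) forward.
After 'normal': P(faulty) = 0.4·0.3500 / (0.4·0.3500 + 0.75·0.6500) ≈ 0.2231
After 'normal': P(faulty) = 0.4·0.2231 / (0.4·0.2231 + 0.75·0.7769) ≈ 0.1328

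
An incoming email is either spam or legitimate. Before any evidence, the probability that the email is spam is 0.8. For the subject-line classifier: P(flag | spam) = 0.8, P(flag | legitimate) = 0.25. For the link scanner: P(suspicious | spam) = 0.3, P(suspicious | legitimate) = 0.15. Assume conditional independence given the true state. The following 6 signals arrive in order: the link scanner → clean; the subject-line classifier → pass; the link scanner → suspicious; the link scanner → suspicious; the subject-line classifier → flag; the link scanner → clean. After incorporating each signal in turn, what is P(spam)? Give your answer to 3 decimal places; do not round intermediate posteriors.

Each posterior becomes the prior for the next update.
After the link scanner='clean': P(spam) = 0.7·0.8000 / (0.7·0.8000 + 0.85·0.2000) ≈ 0.7671
After the subject-line classifier='pass': P(spam) = 0.2·0.7671 / (0.2·0.7671 + 0.75·0.2329) ≈ 0.4676
After the link scanner='suspicious': P(spam) = 0.3·0.4676 / (0.3·0.4676 + 0.15·0.5324) ≈ 0.6373
After the link scanner='suspicious': P(spam) = 0.3·0.6373 / (0.3·0.6373 + 0.15·0.3627) ≈ 0.7785
After the subject-line classifier='flag': P(spam) = 0.8·0.7785 / (0.8·0.7785 + 0.25·0.2215) ≈ 0.9183
After the link scanner='clean': P(spam) = 0.7·0.9183 / (0.7·0.9183 + 0.85·0.0817) ≈ 0.9025

0.903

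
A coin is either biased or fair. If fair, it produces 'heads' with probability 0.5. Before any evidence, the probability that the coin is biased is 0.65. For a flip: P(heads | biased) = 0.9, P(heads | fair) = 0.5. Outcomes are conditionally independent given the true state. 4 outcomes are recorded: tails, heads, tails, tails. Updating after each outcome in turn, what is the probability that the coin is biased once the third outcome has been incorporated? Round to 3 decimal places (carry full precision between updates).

Apply Bayes' rule sequentially, carrying P(biased) forward.
After 'tails': P(biased) = 0.1·0.6500 / (0.1·0.6500 + 0.5·0.3500) ≈ 0.2708
After 'heads': P(biased) = 0.9·0.2708 / (0.9·0.2708 + 0.5·0.7292) ≈ 0.4007
After 'tails': P(biased) = 0.1·0.4007 / (0.1·0.4007 + 0.5·0.5993) ≈ 0.1179

0.118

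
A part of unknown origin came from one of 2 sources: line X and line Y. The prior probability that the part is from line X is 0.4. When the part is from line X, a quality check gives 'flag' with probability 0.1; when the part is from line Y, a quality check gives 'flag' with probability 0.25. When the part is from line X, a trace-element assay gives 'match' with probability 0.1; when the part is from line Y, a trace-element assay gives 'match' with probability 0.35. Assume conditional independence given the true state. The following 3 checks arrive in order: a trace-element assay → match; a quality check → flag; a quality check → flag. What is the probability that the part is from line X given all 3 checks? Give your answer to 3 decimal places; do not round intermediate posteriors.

0.030

After a trace-element assay='match': P(line X) = 0.1·0.4000 / (0.1·0.4000 + 0.35·0.6000) ≈ 0.1600
After a quality check='flag': P(line X) = 0.1·0.1600 / (0.1·0.1600 + 0.25·0.8400) ≈ 0.0708
After a quality check='flag': P(line X) = 0.1·0.0708 / (0.1·0.0708 + 0.25·0.9292) ≈ 0.0296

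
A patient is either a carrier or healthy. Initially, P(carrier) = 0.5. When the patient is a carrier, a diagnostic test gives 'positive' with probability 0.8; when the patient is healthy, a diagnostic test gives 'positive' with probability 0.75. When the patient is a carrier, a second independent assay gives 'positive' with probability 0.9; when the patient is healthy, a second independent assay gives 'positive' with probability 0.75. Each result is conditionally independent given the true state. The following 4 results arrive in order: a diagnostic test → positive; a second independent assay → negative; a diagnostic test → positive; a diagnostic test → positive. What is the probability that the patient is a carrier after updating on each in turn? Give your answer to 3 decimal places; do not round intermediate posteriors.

After a diagnostic test='positive': P(carrier) = 0.8·0.5000 / (0.8·0.5000 + 0.75·0.5000) ≈ 0.5161
After a second independent assay='negative': P(carrier) = 0.1·0.5161 / (0.1·0.5161 + 0.25·0.4839) ≈ 0.2991
After a diagnostic test='positive': P(carrier) = 0.8·0.2991 / (0.8·0.2991 + 0.75·0.7009) ≈ 0.3128
After a diagnostic test='positive': P(carrier) = 0.8·0.3128 / (0.8·0.3128 + 0.75·0.6872) ≈ 0.3268

0.327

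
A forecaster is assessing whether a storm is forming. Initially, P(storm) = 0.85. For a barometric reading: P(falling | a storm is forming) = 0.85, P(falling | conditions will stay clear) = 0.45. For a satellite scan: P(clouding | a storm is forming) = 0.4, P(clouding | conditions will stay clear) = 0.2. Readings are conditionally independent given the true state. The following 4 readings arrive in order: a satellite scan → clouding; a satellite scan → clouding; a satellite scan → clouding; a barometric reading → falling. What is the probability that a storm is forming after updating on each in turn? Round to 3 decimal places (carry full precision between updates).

After a satellite scan='clouding': P(storm) = 0.4·0.8500 / (0.4·0.8500 + 0.2·0.1500) ≈ 0.9189
After a satellite scan='clouding': P(storm) = 0.4·0.9189 / (0.4·0.9189 + 0.2·0.0811) ≈ 0.9577
After a satellite scan='clouding': P(storm) = 0.4·0.9577 / (0.4·0.9577 + 0.2·0.0423) ≈ 0.9784
After a barometric reading='falling': P(storm) = 0.85·0.9784 / (0.85·0.9784 + 0.45·0.0216) ≈ 0.9885

0.988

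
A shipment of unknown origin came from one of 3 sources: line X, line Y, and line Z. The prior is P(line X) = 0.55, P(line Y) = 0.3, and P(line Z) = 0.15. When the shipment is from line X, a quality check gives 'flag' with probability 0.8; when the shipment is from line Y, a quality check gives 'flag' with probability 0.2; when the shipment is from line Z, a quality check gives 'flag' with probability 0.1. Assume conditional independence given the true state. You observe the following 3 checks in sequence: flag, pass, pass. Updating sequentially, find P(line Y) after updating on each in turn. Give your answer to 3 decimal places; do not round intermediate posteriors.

0.563

Each posterior becomes the prior for the next update.
After 'flag': normaliser = 0.8·0.5500 + 0.2·0.3000 + 0.1·0.1500; P(line X) ≈ 0.8544, P(line Y) ≈ 0.1165, P(line Z) ≈ 0.0291
After 'pass': normaliser = 0.2·0.8544 + 0.8·0.1165 + 0.9·0.0291; P(line X) ≈ 0.5886, P(line Y) ≈ 0.3211, P(line Z) ≈ 0.0903
After 'pass': normaliser = 0.2·0.5886 + 0.8·0.3211 + 0.9·0.0903; P(line X) ≈ 0.2583, P(line Y) ≈ 0.5635, P(line Z) ≈ 0.1783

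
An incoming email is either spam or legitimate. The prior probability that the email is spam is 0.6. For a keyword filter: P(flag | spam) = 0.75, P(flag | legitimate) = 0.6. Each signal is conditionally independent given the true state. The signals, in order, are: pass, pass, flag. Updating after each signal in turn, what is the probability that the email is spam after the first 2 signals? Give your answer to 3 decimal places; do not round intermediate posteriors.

After 'pass': P(spam) = 0.25·0.6000 / (0.25·0.6000 + 0.4·0.4000) ≈ 0.4839
After 'pass': P(spam) = 0.25·0.4839 / (0.25·0.4839 + 0.4·0.5161) ≈ 0.3695

0.369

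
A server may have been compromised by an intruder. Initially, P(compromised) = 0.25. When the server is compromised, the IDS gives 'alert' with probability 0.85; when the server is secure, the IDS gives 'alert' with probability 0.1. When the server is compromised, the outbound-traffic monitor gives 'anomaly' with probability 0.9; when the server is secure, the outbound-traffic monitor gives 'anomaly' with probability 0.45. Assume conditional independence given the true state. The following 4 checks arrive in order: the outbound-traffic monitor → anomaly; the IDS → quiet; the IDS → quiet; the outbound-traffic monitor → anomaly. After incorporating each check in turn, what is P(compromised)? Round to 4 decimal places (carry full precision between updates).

0.0357

After the outbound-traffic monitor='anomaly': P(compromised) = 0.9·0.2500 / (0.9·0.2500 + 0.45·0.7500) ≈ 0.4000
After the IDS='quiet': P(compromised) = 0.15·0.4000 / (0.15·0.4000 + 0.9·0.6000) ≈ 0.1000
After the IDS='quiet': P(compromised) = 0.15·0.1000 / (0.15·0.1000 + 0.9·0.9000) ≈ 0.0182
After the outbound-traffic monitor='anomaly': P(compromised) = 0.9·0.0182 / (0.9·0.0182 + 0.45·0.9818) ≈ 0.0357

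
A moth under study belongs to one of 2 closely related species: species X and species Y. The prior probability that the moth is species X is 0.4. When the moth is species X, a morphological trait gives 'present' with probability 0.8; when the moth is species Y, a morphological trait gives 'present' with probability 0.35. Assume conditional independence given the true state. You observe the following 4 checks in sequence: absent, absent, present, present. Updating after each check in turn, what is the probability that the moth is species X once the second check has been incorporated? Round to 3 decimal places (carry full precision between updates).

Apply Bayes' rule sequentially, carrying P(species X) forward.
After 'absent': P(species X) = 0.2·0.4000 / (0.2·0.4000 + 0.65·0.6000) ≈ 0.1702
After 'absent': P(species X) = 0.2·0.1702 / (0.2·0.1702 + 0.65·0.8298) ≈ 0.0594

0.059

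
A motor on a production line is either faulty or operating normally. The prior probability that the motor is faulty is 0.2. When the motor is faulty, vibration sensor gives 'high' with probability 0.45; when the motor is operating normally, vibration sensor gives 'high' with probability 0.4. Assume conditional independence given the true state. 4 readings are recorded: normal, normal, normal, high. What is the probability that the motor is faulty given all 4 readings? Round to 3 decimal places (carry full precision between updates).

0.178

Apply Bayes' rule sequentially, carrying P(faulty) forward.
After 'normal': P(faulty) = 0.55·0.2000 / (0.55·0.2000 + 0.6·0.8000) ≈ 0.1864
After 'normal': P(faulty) = 0.55·0.1864 / (0.55·0.1864 + 0.6·0.8136) ≈ 0.1736
After 'normal': P(faulty) = 0.55·0.1736 / (0.55·0.1736 + 0.6·0.8264) ≈ 0.1615
After 'high': P(faulty) = 0.45·0.1615 / (0.45·0.1615 + 0.4·0.8385) ≈ 0.1781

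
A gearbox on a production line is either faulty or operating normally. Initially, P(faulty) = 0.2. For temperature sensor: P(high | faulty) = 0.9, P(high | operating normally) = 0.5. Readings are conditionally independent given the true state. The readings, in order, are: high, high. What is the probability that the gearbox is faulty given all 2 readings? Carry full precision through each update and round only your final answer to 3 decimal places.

After 'high': P(faulty) = 0.9·0.2000 / (0.9·0.2000 + 0.5·0.8000) ≈ 0.3103
After 'high': P(faulty) = 0.9·0.3103 / (0.9·0.3103 + 0.5·0.6897) ≈ 0.4475

0.448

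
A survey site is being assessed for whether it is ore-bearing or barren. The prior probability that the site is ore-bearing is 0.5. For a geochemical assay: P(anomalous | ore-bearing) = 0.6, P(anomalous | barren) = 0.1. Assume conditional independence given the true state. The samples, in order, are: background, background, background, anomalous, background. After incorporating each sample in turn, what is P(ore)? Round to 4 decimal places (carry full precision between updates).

Apply Bayes' rule sequentially, carrying P(ore) forward.
After 'background': P(ore) = 0.4·0.5000 / (0.4·0.5000 + 0.9·0.5000) ≈ 0.3077
After 'background': P(ore) = 0.4·0.3077 / (0.4·0.3077 + 0.9·0.6923) ≈ 0.1649
After 'background': P(ore) = 0.4·0.1649 / (0.4·0.1649 + 0.9·0.8351) ≈ 0.0807
After 'anomalous': P(ore) = 0.6·0.0807 / (0.6·0.0807 + 0.1·0.9193) ≈ 0.3450
After 'background': P(ore) = 0.4·0.3450 / (0.4·0.3450 + 0.9·0.6550) ≈ 0.1897

0.1897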